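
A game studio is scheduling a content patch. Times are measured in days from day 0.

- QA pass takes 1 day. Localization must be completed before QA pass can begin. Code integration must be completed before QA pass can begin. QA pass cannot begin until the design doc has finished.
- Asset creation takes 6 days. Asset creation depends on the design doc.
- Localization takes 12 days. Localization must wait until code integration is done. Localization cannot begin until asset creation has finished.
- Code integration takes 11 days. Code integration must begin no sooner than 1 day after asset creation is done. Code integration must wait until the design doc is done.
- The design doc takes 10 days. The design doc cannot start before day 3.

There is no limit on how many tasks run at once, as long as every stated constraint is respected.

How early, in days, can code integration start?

20

After its own release at day 3, the design doc can start at day 3 and finishes at day 13.
Asset creation waits on the design doc (finishes day 13), so it starts at day 13 and finishes at 13 + 6 = day 19.
Code integration waits on asset creation (finishes day 19, plus 1-day gap → day 20); the design doc (finishes day 13). The latest of these is day 20, which is the earliest code integration can start.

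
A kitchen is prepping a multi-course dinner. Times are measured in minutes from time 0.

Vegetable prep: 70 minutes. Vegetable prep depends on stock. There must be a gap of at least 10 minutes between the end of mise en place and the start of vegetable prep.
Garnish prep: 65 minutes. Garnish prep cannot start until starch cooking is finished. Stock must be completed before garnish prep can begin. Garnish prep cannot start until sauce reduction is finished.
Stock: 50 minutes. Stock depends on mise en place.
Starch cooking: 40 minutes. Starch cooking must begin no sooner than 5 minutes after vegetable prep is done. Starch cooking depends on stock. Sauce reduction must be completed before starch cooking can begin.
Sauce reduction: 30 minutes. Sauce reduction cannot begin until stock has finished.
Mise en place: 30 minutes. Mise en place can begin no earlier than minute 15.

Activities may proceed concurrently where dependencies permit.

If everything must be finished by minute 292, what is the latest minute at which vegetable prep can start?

Garnish prep must finish by minute 292; it takes 65 minutes, so it must start by 292 − 65 = minute 227.
Starch cooking must finish before garnish prep (must start by minute 227). With a 40-minute duration, starch cooking must start by 227 − 40 = minute 187.
Vegetable prep must finish before starch cooking (must start by minute 187, minus 5-minute gap → minute 182). With a 70-minute duration, vegetable prep must start by 182 − 70 = minute 112.

112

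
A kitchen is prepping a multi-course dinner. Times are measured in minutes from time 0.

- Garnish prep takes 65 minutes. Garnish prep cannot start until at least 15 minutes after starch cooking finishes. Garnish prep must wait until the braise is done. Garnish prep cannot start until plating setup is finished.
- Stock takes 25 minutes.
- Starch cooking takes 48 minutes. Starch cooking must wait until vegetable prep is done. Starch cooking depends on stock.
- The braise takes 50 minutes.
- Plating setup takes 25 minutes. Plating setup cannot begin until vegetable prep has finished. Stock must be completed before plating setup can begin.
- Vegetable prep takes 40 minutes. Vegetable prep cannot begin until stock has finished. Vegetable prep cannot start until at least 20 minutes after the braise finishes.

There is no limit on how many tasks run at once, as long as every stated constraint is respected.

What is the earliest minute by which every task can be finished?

Nothing blocks the braise, so it runs from minute 0 to minute 50.
Nothing blocks stock, so it runs from minute 0 to minute 25.
For vegetable prep: stock (finishes minute 25); the braise (finishes minute 50, plus 20-minute gap → minute 70). Taking the maximum gives a start of minute 70, and it finishes at 70 + 40 = minute 110.
For plating setup: vegetable prep (finishes minute 110); stock (finishes minute 25). Taking the maximum gives a start of minute 110, and it finishes at 110 + 25 = minute 135.
Starch cooking needs all of vegetable prep (finishes minute 110); stock (finishes minute 25). That puts its earliest start at minute 110; it finishes at 110 + 48 = minute 158.
For garnish prep: starch cooking (finishes minute 158, plus 15-minute gap → minute 173); the braise (finishes minute 50); plating setup (finishes minute 135). Taking the maximum gives a start of minute 173, and it finishes at 173 + 65 = minute 238.
All tasks are finished once the last one completes. Finish times: Stock at 25, The braise at 50, Vegetable prep at 110, Starch cooking at 158, Plating setup at 135, Garnish prep at 238. The latest is minute 238.

238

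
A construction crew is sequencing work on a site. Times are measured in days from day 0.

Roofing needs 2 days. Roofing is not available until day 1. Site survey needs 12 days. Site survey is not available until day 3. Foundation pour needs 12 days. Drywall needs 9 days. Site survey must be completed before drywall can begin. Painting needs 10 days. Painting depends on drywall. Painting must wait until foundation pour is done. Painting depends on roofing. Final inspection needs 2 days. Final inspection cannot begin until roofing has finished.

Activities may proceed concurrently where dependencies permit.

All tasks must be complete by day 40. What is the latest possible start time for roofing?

28

Painting must finish by day 40; it takes 10 days, so it must start by 40 − 10 = day 30.
Nothing follows final inspection; the deadline of day 40 is its only limit. It must start by 40 − 2 = day 38.
For roofing: painting (must start by day 30); final inspection (must start by day 38). The most restrictive is day 30; with a 2-day duration, roofing must start by day 28.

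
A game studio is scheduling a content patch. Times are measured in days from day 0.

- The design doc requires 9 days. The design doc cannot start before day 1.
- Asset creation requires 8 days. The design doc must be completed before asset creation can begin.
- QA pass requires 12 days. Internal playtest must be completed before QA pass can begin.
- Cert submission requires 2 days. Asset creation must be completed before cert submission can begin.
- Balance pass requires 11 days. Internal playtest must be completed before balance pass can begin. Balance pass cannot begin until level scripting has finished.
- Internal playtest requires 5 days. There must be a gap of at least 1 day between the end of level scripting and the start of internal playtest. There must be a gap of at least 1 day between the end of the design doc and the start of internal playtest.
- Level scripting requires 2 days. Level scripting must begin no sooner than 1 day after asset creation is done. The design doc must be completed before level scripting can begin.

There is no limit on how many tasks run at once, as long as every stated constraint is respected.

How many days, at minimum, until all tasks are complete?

After its own release at day 1, the design doc can start at day 1 and finishes at day 10.
Asset creation cannot begin until the design doc (finishes day 10). It runs from day 10 to 10 + 8 = day 18.
Cert submission cannot begin until asset creation (finishes day 18). It runs from day 18 to 18 + 2 = day 20.
Level scripting needs all of asset creation (finishes day 18, plus 1-day gap → day 19); the design doc (finishes day 10). That puts its earliest start at day 19; it finishes at 19 + 2 = day 21.
For internal playtest: level scripting (finishes day 21, plus 1-day gap → day 22); the design doc (finishes day 10, plus 1-day gap → day 11). Taking the maximum gives a start of day 22, and it finishes at 22 + 5 = day 27.
QA pass cannot begin until internal playtest (finishes day 27). It runs from day 27 to 27 + 12 = day 39.
Balance pass cannot start until internal playtest (finishes day 27); level scripting (finishes day 21). The controlling bound is day 27, so balance pass finishes at 27 + 11 = day 38.
All tasks are finished once the last one completes. Finish times: The design doc at 10, Asset creation at 18, Level scripting at 21, Internal playtest at 27, Balance pass at 38, QA pass at 39, Cert submission at 20. The latest is day 39.

39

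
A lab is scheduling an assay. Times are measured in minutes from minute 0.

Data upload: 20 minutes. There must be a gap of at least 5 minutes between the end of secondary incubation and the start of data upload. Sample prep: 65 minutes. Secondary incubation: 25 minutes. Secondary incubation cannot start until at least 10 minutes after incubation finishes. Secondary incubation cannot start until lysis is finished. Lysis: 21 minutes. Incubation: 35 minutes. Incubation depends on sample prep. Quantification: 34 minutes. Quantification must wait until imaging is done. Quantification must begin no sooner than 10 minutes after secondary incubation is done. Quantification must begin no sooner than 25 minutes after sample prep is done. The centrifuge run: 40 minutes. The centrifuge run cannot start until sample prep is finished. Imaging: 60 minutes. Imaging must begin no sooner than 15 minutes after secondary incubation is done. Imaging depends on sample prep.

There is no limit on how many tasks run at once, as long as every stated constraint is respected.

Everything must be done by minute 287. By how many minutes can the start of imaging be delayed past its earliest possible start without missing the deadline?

Lysis has no prerequisites, so it starts at minute 0 and finishes at minute 21.
Sample prep can start immediately at minute 0; it finishes at minute 65.
Incubation cannot begin until sample prep (finishes minute 65). It runs from minute 65 to 65 + 35 = minute 100.
Secondary incubation needs all of incubation (finishes minute 100, plus 10-minute gap → minute 110); lysis (finishes minute 21). That puts its earliest start at minute 110; it finishes at 110 + 25 = minute 135.
Imaging cannot start until secondary incubation (finishes minute 135, plus 15-minute gap → minute 150); sample prep (finishes minute 65). The controlling bound is minute 150, so imaging finishes at 150 + 60 = minute 210.

Working backward from the deadline:
Nothing follows quantification; the deadline of minute 287 is its only limit. It must start by 287 − 34 = minute 253.
Since quantification (must start by minute 253) depends on it, imaging must finish by minute 253. Backing off its 60-minute duration gives a latest start of minute 193.
So imaging can start as early as minute 150 and as late as minute 193, giving 193 − 150 = 43 minutes of slack.

43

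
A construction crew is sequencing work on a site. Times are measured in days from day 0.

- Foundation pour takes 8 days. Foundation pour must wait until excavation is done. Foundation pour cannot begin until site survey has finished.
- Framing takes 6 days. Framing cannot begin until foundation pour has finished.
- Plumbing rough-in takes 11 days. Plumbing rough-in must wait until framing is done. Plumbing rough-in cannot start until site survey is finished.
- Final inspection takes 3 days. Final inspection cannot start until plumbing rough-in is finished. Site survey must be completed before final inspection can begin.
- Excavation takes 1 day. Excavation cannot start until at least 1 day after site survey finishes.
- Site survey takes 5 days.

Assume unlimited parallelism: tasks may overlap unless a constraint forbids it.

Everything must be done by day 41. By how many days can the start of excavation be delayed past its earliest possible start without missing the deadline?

Site survey has no prerequisites, so it starts at day 0 and finishes at day 5.
Excavation waits on site survey (finishes day 5, plus 1-day gap → day 6), so it starts at day 6 and finishes at 6 + 1 = day 7.

Working backward from the deadline:
Final inspection must finish by day 41; it takes 3 days, so it must start by 41 − 3 = day 38.
Since final inspection (must start by day 38) depends on it, plumbing rough-in must finish by day 38. Backing off its 11-day duration gives a latest start of day 27.
Framing must finish before plumbing rough-in (must start by day 27). With a 6-day duration, framing must start by 27 − 6 = day 21.
Foundation pour feeds into framing (must start by day 21); so foundation pour must finish by day 21 and therefore start by day 13.
Excavation feeds into foundation pour (must start by day 13); so excavation must finish by day 13 and therefore start by day 12.
So excavation can start as early as day 6 and as late as day 12, giving 12 − 6 = 6 days of slack.

6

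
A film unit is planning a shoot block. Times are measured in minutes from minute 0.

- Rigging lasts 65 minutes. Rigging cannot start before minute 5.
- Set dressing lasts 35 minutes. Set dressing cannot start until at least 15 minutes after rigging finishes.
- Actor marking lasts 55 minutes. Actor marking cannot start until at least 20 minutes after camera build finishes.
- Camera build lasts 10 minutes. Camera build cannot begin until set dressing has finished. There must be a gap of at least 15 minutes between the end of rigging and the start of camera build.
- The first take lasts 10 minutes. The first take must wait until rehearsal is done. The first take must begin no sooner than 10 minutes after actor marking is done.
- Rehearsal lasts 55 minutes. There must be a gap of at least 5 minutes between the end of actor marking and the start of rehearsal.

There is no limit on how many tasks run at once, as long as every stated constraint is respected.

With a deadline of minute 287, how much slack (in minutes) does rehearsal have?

12

Rigging cannot begin until its own release at minute 5. It runs from minute 5 to 5 + 65 = minute 70.
Set dressing waits on rigging (finishes minute 70, plus 15-minute gap → minute 85), so it starts at minute 85 and finishes at 85 + 35 = minute 120.
Camera build has to wait for set dressing (finishes minute 120); rigging (finishes minute 70, plus 15-minute gap → minute 85). The latest of these is minute 120, so camera build runs minute 120 to 120 + 10 = minute 130.
After camera build (finishes minute 130, plus 20-minute gap → minute 150), actor marking can start at minute 150 and finishes at minute 205.
After actor marking (finishes minute 205, plus 5-minute gap → minute 210), rehearsal can start at minute 210 and finishes at minute 265.

Working backward from the deadline:
To finish by minute 287, the first take (duration 10) must start no later than minute 277.
Rehearsal feeds into the first take (must start by minute 277); so rehearsal must finish by minute 277 and therefore start by minute 222.
So rehearsal can start as early as minute 210 and as late as minute 222, giving 222 − 210 = 12 minutes of slack.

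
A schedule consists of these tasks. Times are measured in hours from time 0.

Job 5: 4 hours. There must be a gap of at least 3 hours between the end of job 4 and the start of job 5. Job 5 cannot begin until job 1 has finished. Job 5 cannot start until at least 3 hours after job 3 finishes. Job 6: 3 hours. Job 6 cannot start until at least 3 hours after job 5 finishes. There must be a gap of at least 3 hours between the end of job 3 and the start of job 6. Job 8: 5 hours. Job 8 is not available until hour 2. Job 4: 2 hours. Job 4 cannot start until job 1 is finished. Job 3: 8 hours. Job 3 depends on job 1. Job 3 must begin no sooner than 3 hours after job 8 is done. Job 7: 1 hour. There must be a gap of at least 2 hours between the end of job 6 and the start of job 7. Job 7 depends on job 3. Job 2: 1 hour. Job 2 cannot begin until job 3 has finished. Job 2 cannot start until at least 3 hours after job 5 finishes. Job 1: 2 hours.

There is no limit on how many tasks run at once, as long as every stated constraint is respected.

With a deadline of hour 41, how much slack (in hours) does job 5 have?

Job 8 waits on its own release at hour 2, so it starts at hour 2 and finishes at 2 + 5 = hour 7.
Job 1 can start immediately at hour 0; it finishes at hour 2.
Job 4 waits on job 1 (finishes hour 2), so it starts at hour 2 and finishes at 2 + 2 = hour 4.
Job 3 has to wait for job 1 (finishes hour 2); job 8 (finishes hour 7, plus 3-hour gap → hour 10). The latest of these is hour 10, so job 3 runs hour 10 to 10 + 8 = hour 18.
Job 5 has to wait for job 4 (finishes hour 4, plus 3-hour gap → hour 7); job 1 (finishes hour 2); job 3 (finishes hour 18, plus 3-hour gap → hour 21). The latest of these is hour 21, so job 5 runs hour 21 to 21 + 4 = hour 25.

Working backward from the deadline:
To finish by hour 41, job 2 (duration 1) must start no later than hour 40.
To finish by hour 41, job 7 (duration 1) must start no later than hour 40.
Job 6 must finish before job 7 (must start by hour 40, minus 2-hour gap → hour 38). With a 3-hour duration, job 6 must start by 38 − 3 = hour 35.
For job 5: job 2 (must start by hour 40, minus 3-hour gap → hour 37); job 6 (must start by hour 35, minus 3-hour gap → hour 32). The most restrictive is hour 32; with a 4-hour duration, job 5 must start by hour 28.
So job 5 can start as early as hour 21 and as late as hour 28, giving 28 − 21 = 7 hours of slack.

7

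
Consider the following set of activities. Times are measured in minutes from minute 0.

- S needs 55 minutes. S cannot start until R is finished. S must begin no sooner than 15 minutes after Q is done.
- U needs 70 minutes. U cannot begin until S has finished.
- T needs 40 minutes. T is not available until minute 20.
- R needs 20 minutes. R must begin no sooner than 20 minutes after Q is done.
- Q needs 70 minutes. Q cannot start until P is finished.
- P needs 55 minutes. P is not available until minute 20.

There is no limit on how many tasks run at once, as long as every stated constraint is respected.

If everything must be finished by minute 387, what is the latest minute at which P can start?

U must finish by minute 387; it takes 70 minutes, so it must start by 387 − 70 = minute 317.
S feeds into U (must start by minute 317); so S must finish by minute 317 and therefore start by minute 262.
R must finish before S (must start by minute 262). With a 20-minute duration, R must start by 262 − 20 = minute 242.
Q has several dependents: R (must start by minute 242, minus 20-minute gap → minute 222); S (must start by minute 262, minus 15-minute gap → minute 247). The earliest of those limits is minute 222, so Q must start by 222 − 70 = minute 152.
P has to be done before Q (must start by minute 152). That means finishing by minute 152, i.e. starting by 152 − 55 = minute 97.

97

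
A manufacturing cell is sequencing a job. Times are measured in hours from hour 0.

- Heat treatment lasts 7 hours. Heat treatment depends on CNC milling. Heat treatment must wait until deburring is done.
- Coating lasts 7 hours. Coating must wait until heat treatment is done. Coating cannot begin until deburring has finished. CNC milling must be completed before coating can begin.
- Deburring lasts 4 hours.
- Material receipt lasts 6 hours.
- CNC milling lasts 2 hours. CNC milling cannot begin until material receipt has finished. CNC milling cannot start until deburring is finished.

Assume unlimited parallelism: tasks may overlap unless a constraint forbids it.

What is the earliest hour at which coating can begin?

Deburring has no prerequisites, so it starts at hour 0 and finishes at hour 4.
Nothing blocks material receipt, so it runs from hour 0 to hour 6.
CNC milling cannot start until material receipt (finishes hour 6); deburring (finishes hour 4). The controlling bound is hour 6, so CNC milling finishes at 6 + 2 = hour 8.
Heat treatment cannot start until CNC milling (finishes hour 8); deburring (finishes hour 4). The controlling bound is hour 8, so heat treatment finishes at 8 + 7 = hour 15.
Coating waits on heat treatment (finishes hour 15); deburring (finishes hour 4); CNC milling (finishes hour 8). The latest of these is hour 15, which is the earliest coating can start.

15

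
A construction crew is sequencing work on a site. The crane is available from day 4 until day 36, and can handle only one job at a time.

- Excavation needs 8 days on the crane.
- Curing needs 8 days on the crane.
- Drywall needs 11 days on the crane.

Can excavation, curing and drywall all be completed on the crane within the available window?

Yes

The crane window is 36 − 4 = 32 days.
Running back to back, the jobs need 8 + 8 + 11 = 27 days on the crane.
Since 27 ≤ 32, they fit within the window.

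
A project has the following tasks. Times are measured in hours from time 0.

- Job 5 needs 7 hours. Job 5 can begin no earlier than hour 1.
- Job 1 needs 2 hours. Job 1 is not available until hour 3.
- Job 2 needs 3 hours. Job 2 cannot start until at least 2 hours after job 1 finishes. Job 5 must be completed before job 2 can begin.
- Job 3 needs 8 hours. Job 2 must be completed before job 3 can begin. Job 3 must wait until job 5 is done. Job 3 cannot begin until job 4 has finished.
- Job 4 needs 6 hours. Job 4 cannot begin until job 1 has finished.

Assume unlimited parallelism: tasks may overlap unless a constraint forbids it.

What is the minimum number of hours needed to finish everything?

19

Job 5 cannot begin until its own release at hour 1. It runs from hour 1 to 1 + 7 = hour 8.
Job 1 waits on its own release at hour 3, so it starts at hour 3 and finishes at 3 + 2 = hour 5.
Job 4 waits on job 1 (finishes hour 5), so it starts at hour 5 and finishes at 5 + 6 = hour 11.
Job 2 cannot start until job 1 (finishes hour 5, plus 2-hour gap → hour 7); job 5 (finishes hour 8). The controlling bound is hour 8, so job 2 finishes at 8 + 3 = hour 11.
Job 3 needs all of job 2 (finishes hour 11); job 5 (finishes hour 8); job 4 (finishes hour 11). That puts its earliest start at hour 11; it finishes at 11 + 8 = hour 19.
All tasks are finished once the last one completes. Finish times: Job 1 at 5, Job 2 at 11, Job 3 at 19, Job 4 at 11, Job 5 at 8. The latest is hour 19.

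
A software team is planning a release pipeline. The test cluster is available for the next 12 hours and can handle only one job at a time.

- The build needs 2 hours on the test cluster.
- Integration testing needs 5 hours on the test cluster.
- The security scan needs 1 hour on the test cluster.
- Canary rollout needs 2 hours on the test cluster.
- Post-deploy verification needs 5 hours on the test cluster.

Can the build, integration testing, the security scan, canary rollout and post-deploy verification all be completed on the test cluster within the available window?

No

Running back to back, the jobs need 2 + 5 + 1 + 2 + 5 = 15 hours on the test cluster.
Since 15 > 12, they cannot all fit.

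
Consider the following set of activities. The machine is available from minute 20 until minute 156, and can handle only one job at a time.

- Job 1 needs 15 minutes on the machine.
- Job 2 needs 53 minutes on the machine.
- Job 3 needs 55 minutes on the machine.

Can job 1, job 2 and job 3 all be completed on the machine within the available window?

Yes

The machine window is 156 − 20 = 136 minutes.
Running back to back, the jobs need 15 + 53 + 55 = 123 minutes on the machine.
Since 123 ≤ 136, they fit within the window.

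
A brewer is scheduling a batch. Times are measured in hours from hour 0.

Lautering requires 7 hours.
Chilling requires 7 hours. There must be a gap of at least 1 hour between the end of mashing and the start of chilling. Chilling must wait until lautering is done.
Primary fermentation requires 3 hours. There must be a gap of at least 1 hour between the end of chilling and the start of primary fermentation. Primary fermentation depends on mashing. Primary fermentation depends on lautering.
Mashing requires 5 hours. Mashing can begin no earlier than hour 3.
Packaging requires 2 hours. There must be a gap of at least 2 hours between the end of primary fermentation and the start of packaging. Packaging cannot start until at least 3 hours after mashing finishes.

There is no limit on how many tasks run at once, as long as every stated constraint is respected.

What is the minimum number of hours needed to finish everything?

24

Nothing blocks lautering, so it runs from hour 0 to hour 7.
Mashing cannot begin until its own release at hour 3. It runs from hour 3 to 3 + 5 = hour 8.
Chilling needs all of mashing (finishes hour 8, plus 1-hour gap → hour 9); lautering (finishes hour 7). That puts its earliest start at hour 9; it finishes at 9 + 7 = hour 16.
Primary fermentation needs all of chilling (finishes hour 16, plus 1-hour gap → hour 17); mashing (finishes hour 8); lautering (finishes hour 7). That puts its earliest start at hour 17; it finishes at 17 + 3 = hour 20.
Packaging needs all of primary fermentation (finishes hour 20, plus 2-hour gap → hour 22); mashing (finishes hour 8, plus 3-hour gap → hour 11). That puts its earliest start at hour 22; it finishes at 22 + 2 = hour 24.
All tasks are finished once the last one completes. Finish times: Mashing at 8, Lautering at 7, Chilling at 16, Primary fermentation at 20, Packaging at 24. The latest is hour 24.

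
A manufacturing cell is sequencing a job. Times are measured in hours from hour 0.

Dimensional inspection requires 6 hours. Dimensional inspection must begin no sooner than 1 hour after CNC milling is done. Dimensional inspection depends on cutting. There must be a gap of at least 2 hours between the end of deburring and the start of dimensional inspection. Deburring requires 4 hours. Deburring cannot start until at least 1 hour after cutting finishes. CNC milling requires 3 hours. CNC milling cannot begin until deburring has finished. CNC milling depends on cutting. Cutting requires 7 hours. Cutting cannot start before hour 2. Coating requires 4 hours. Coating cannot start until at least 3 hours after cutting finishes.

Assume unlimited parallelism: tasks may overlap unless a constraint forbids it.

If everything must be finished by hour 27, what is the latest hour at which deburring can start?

13

Dimensional inspection must finish by hour 27; it takes 6 hours, so it must start by 27 − 6 = hour 21.
Since dimensional inspection (must start by hour 21, minus 1-hour gap → hour 20) depends on it, CNC milling must finish by hour 20. Backing off its 3-hour duration gives a latest start of hour 17.
For deburring: CNC milling (must start by hour 17); dimensional inspection (must start by hour 21, minus 2-hour gap → hour 19). The most restrictive is hour 17; with a 4-hour duration, deburring must start by hour 13.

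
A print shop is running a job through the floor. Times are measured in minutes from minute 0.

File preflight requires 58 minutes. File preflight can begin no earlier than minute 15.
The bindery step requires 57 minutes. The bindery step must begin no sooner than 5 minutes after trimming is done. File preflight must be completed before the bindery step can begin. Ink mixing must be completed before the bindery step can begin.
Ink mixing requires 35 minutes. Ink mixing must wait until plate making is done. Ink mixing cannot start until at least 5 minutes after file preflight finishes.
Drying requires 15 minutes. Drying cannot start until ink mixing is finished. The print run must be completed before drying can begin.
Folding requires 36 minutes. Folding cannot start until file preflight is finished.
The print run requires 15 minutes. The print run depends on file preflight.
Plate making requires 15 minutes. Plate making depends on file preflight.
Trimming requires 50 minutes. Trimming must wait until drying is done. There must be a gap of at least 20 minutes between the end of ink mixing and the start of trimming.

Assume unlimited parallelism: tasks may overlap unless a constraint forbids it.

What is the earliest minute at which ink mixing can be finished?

File preflight cannot begin until its own release at minute 15. It runs from minute 15 to 15 + 58 = minute 73.
After file preflight (finishes minute 73), plate making can start at minute 73 and finishes at minute 88.
Ink mixing cannot start until plate making (finishes minute 88); file preflight (finishes minute 73, plus 5-minute gap → minute 78). The controlling bound is minute 88, so ink mixing finishes at 88 + 35 = minute 123.

123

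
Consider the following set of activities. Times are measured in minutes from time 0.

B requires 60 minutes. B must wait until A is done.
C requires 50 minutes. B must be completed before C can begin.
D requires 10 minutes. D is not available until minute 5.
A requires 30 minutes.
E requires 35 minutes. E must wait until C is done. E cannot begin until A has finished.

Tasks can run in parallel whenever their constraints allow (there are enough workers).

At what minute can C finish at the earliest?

Nothing blocks A, so it runs from minute 0 to minute 30.
B waits on A (finishes minute 30), so it starts at minute 30 and finishes at 30 + 60 = minute 90.
C cannot begin until B (finishes minute 90). It runs from minute 90 to 90 + 50 = minute 140.

140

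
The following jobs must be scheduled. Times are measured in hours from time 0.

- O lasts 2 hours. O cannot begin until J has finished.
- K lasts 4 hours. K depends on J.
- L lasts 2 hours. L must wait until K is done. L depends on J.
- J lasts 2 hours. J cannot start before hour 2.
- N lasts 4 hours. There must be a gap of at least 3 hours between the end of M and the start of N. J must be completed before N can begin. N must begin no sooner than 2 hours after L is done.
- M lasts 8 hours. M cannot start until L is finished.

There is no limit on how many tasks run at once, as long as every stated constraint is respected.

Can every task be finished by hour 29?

Yes

After its own release at hour 2, J can start at hour 2 and finishes at hour 4.
O waits on J (finishes hour 4), so it starts at hour 4 and finishes at 4 + 2 = hour 6.
K waits on J (finishes hour 4), so it starts at hour 4 and finishes at 4 + 4 = hour 8.
For L: K (finishes hour 8); J (finishes hour 4). Taking the maximum gives a start of hour 8, and it finishes at 8 + 2 = hour 10.
After L (finishes hour 10), M can start at hour 10 and finishes at hour 18.
For N: M (finishes hour 18, plus 3-hour gap → hour 21); J (finishes hour 4); L (finishes hour 10, plus 2-hour gap → hour 12). Taking the maximum gives a start of hour 21, and it finishes at 21 + 4 = hour 25.
Every task is finished by hour 25, which is no later than the deadline of 29, so the schedule is feasible.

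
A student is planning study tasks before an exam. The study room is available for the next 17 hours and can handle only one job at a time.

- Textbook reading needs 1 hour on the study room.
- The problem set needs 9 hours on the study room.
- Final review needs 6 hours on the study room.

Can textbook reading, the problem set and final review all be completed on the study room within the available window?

Running back to back, the jobs need 1 + 9 + 6 = 16 hours on the study room.
Since 16 ≤ 17, they fit within the window.

Yes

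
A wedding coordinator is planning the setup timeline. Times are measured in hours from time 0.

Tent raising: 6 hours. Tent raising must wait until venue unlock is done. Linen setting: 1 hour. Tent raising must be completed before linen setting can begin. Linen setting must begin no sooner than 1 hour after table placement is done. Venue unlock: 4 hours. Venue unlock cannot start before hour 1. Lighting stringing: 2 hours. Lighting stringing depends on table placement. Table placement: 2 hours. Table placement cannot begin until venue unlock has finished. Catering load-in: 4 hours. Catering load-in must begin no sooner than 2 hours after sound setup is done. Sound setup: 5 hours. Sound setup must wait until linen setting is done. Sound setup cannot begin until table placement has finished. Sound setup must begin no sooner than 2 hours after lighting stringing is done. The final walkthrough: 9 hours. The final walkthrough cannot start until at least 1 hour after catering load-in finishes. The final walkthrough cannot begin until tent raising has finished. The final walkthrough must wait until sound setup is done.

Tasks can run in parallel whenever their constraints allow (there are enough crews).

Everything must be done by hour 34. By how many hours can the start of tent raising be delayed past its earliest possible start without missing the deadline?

1

Venue unlock cannot begin until its own release at hour 1. It runs from hour 1 to 1 + 4 = hour 5.
Tent raising waits on venue unlock (finishes hour 5), so it starts at hour 5 and finishes at 5 + 6 = hour 11.

Working backward from the deadline:
Nothing follows the final walkthrough; the deadline of hour 34 is its only limit. It must start by 34 − 9 = hour 25.
Catering load-in must finish before the final walkthrough (must start by hour 25, minus 1-hour gap → hour 24). With a 4-hour duration, catering load-in must start by 24 − 4 = hour 20.
Sound setup must finish in time for catering load-in (must start by hour 20, minus 2-hour gap → hour 18); the final walkthrough (must start by hour 25). The tightest is hour 18, so sound setup must start by 18 − 5 = hour 13.
Linen setting feeds into sound setup (must start by hour 13); so linen setting must finish by hour 13 and therefore start by hour 12.
Tent raising has several dependents: linen setting (must start by hour 12); the final walkthrough (must start by hour 25). The earliest of those limits is hour 12, so tent raising must start by 12 − 6 = hour 6.
So tent raising can start as early as hour 5 and as late as hour 6, giving 6 − 5 = 1 hour of slack.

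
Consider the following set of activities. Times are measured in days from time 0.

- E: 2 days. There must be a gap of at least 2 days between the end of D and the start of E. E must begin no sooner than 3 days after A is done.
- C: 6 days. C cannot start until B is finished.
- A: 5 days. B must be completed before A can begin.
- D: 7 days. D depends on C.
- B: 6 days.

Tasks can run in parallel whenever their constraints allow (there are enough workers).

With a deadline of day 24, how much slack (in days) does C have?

B can start immediately at day 0; it finishes at day 6.
C waits on B (finishes day 6), so it starts at day 6 and finishes at 6 + 6 = day 12.

Working backward from the deadline:
E has no dependents, so it just needs to finish by day 24. Starting by 24 − 2 = day 22 achieves that.
D must finish before E (must start by day 22, minus 2-day gap → day 20). With a 7-day duration, D must start by 20 − 7 = day 13.
Since D (must start by day 13) depends on it, C must finish by day 13. Backing off its 6-day duration gives a latest start of day 7.
So C can start as early as day 6 and as late as day 7, giving 7 − 6 = 1 day of slack.

1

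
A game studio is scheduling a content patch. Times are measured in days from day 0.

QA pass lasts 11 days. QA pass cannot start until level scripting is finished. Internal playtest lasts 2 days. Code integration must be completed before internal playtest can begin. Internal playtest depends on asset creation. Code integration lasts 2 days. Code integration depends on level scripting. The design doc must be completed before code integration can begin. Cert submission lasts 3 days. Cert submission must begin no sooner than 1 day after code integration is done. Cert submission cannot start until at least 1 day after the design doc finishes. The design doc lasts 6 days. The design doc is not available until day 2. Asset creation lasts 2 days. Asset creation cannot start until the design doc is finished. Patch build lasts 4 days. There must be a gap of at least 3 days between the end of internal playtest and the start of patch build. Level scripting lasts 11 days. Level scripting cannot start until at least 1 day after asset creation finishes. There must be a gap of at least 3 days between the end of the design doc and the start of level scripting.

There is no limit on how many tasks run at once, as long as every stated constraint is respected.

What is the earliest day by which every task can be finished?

33

After its own release at day 2, the design doc can start at day 2 and finishes at day 8.
Asset creation cannot begin until the design doc (finishes day 8). It runs from day 8 to 8 + 2 = day 10.
Level scripting needs all of asset creation (finishes day 10, plus 1-day gap → day 11); the design doc (finishes day 8, plus 3-day gap → day 11). That puts its earliest start at day 11; it finishes at 11 + 11 = day 22.
QA pass cannot begin until level scripting (finishes day 22). It runs from day 22 to 22 + 11 = day 33.
Code integration has to wait for level scripting (finishes day 22); the design doc (finishes day 8). The latest of these is day 22, so code integration runs day 22 to 22 + 2 = day 24.
Cert submission needs all of code integration (finishes day 24, plus 1-day gap → day 25); the design doc (finishes day 8, plus 1-day gap → day 9). That puts its earliest start at day 25; it finishes at 25 + 3 = day 28.
Internal playtest cannot start until code integration (finishes day 24); asset creation (finishes day 10). The controlling bound is day 24, so internal playtest finishes at 24 + 2 = day 26.
After internal playtest (finishes day 26, plus 3-day gap → day 29), patch build can start at day 29 and finishes at day 33.
All tasks are finished once the last one completes. Finish times: The design doc at 8, Asset creation at 10, Level scripting at 22, Code integration at 24, Internal playtest at 26, QA pass at 33, Cert submission at 28, Patch build at 33. The latest is day 33.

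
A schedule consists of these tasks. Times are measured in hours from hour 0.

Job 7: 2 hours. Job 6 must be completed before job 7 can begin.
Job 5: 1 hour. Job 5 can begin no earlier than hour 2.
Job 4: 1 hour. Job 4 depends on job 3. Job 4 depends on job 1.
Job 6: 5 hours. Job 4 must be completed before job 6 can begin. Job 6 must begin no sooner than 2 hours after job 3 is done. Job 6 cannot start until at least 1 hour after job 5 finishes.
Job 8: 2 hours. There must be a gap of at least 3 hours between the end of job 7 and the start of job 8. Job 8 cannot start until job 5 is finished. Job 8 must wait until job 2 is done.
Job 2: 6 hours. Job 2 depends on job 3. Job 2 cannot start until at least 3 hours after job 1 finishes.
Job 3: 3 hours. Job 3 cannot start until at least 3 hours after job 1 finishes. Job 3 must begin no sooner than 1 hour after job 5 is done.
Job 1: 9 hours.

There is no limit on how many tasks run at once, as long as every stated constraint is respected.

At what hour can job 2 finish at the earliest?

21

After its own release at hour 2, job 5 can start at hour 2 and finishes at hour 3.
Job 1 has no prerequisites, so it starts at hour 0 and finishes at hour 9.
For job 3: job 1 (finishes hour 9, plus 3-hour gap → hour 12); job 5 (finishes hour 3, plus 1-hour gap → hour 4). Taking the maximum gives a start of hour 12, and it finishes at 12 + 3 = hour 15.
Job 2 needs all of job 3 (finishes hour 15); job 1 (finishes hour 9, plus 3-hour gap → hour 12). That puts its earliest start at hour 15; it finishes at 15 + 6 = hour 21.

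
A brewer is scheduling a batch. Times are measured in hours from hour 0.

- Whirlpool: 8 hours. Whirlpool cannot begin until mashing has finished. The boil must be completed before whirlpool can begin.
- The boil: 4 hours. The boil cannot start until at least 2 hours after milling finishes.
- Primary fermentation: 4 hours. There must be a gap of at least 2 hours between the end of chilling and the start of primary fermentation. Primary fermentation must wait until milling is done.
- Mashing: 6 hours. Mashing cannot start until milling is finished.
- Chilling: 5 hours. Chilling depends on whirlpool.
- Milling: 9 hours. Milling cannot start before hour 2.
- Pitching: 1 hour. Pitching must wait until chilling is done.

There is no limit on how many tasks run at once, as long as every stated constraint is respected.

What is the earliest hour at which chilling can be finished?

After its own release at hour 2, milling can start at hour 2 and finishes at hour 11.
The boil cannot begin until milling (finishes hour 11, plus 2-hour gap → hour 13). It runs from hour 13 to 13 + 4 = hour 17.
After milling (finishes hour 11), mashing can start at hour 11 and finishes at hour 17.
Whirlpool needs all of mashing (finishes hour 17); the boil (finishes hour 17). That puts its earliest start at hour 17; it finishes at 17 + 8 = hour 25.
After whirlpool (finishes hour 25), chilling can start at hour 25 and finishes at hour 30.

30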